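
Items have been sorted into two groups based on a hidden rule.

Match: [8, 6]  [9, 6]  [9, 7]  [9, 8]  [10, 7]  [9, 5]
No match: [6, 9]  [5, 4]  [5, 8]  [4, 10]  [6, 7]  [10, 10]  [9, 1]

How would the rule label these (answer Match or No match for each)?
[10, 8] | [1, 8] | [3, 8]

The common property of the 'Match' items is: first > second AND sum ≥ 13. No 'No match' item has it.
[10, 8] — 10 > 8, 10+8 = 18, hence Match.
[1, 8] — 1 < 8, 1+8 = 9, hence No match.
[3, 8] — 3 < 8, 3+8 = 11, hence No match.

Match, No match, No match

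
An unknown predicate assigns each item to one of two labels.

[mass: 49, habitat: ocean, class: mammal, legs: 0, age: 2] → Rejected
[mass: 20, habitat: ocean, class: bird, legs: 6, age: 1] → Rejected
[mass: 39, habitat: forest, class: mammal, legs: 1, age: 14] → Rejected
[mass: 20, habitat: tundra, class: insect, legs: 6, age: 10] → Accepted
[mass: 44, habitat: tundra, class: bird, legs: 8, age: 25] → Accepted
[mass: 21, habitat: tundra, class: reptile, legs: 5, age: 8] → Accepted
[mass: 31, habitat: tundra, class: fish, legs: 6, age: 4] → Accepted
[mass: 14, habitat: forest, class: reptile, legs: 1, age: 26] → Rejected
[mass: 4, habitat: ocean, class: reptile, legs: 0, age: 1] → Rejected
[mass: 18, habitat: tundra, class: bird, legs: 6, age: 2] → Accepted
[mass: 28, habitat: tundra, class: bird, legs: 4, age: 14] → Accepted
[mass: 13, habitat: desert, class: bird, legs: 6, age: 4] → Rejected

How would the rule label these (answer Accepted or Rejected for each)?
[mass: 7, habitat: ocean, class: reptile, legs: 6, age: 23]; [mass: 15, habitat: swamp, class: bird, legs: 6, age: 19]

Comparing the two groups points to one rule — habitat is tundra.
Rejected: [mass: 7, habitat: ocean, class: reptile, legs: 6, age: 23], since habitat is ocean. Rejected: [mass: 15, habitat: swamp, class: bird, legs: 6, age: 19], since habitat is swamp.

Rejected, Rejected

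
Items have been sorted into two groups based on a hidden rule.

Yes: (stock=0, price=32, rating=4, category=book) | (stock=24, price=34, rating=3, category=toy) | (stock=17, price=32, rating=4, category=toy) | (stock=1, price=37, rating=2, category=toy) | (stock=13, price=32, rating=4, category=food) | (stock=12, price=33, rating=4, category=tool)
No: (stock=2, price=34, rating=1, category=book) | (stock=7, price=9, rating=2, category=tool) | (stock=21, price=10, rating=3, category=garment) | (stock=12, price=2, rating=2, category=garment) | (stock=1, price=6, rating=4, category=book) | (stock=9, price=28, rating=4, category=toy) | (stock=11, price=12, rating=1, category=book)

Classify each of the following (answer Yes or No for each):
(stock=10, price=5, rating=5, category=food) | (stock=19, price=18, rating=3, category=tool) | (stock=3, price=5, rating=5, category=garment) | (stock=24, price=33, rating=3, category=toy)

No, No, No, Yes

The simplest hypothesis consistent with all the labels is: price ≥ 32 AND rating ≥ 2.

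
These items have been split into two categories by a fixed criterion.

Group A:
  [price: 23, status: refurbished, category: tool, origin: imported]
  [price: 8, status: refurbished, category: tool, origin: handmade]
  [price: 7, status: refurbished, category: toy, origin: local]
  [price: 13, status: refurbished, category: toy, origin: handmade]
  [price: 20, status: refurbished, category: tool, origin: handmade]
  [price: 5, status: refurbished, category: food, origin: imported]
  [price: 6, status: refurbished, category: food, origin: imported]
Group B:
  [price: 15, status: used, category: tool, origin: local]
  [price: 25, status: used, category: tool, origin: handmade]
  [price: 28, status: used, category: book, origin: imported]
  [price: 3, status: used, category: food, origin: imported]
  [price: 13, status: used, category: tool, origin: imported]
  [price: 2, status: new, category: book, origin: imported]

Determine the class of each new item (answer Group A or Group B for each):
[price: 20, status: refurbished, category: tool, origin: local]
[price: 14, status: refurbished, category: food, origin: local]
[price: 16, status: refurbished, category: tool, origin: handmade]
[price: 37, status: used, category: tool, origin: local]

Group A, Group A, Group A, Group B

The common property of the 'Group A' items is: status is refurbished. No 'Group B' item has it.
[price: 20, status: refurbished, category: tool, origin: local]: Group A (status is refurbished). [price: 14, status: refurbished, category: food, origin: local]: Group A (status is refurbished). [price: 16, status: refurbished, category: tool, origin: handmade]: Group A (status is refurbished). [price: 37, status: used, category: tool, origin: local]: Group B (status is used).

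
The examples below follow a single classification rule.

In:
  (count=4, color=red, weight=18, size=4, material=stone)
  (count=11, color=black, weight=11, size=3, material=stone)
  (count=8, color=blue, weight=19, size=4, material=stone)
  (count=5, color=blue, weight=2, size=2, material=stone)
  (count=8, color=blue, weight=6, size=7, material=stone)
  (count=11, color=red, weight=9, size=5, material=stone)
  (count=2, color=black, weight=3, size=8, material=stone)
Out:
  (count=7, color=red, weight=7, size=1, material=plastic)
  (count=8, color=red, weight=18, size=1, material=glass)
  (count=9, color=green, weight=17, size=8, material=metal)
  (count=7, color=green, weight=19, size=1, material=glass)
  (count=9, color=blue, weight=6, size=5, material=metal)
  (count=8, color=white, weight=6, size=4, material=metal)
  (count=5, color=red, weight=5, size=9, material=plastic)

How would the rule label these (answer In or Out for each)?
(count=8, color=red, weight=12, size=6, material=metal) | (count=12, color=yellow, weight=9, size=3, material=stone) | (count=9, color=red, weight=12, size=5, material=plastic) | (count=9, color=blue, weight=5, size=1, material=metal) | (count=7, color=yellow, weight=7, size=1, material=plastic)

Out, In, Out, Out, Out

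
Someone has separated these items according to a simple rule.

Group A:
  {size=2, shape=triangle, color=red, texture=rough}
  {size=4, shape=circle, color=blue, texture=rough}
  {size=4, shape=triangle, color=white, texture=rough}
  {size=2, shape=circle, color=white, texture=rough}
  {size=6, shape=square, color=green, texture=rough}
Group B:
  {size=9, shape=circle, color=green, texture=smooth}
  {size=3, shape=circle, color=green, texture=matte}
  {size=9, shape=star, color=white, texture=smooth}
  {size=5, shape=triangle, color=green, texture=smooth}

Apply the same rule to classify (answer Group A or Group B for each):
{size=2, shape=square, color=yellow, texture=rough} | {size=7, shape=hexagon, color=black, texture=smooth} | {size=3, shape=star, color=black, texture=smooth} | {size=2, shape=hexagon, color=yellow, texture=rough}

Group A, Group B, Group B, Group A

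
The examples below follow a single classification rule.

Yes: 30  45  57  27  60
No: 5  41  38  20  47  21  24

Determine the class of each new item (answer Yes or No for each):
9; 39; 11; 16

No, Yes, No, No

A rule that fits every label: multiple of 3 AND at least 27 — true of each 'Yes' example, false of each 'No' one.
9 — 9 = 3·3, 9 < 27, hence No.
39 — 39 = 3·13, 39 ≥ 27, hence Yes.
11 — 11 = 3·3 + 2, 11 < 27, hence No.
16 — 16 = 3·5 + 1, 16 < 27, hence No.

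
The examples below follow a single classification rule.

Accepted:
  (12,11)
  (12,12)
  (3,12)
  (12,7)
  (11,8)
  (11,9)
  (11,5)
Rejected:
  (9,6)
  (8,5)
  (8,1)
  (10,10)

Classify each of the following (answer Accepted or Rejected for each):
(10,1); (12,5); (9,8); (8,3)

Rejected, Accepted, Rejected, Rejected

A rule that fits every label: max ≥ 11 — true of each 'Accepted' example, false of each 'Rejected' one.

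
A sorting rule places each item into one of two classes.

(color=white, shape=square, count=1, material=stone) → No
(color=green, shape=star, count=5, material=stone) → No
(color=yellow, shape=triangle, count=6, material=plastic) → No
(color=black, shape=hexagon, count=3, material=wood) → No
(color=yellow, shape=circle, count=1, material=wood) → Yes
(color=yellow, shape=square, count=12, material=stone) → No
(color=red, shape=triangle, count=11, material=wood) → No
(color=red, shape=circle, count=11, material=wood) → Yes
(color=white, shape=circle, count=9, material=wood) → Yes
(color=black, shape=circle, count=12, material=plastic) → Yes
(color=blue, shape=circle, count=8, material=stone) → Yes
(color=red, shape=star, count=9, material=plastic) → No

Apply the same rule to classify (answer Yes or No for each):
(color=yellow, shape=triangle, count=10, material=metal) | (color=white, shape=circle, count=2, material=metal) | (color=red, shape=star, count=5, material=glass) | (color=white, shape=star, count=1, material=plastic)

Looking at the examples, the only property every 'Yes' case has and every 'No' case lacks is: shape is circle.
(color=yellow, shape=triangle, count=10, material=metal): shape is triangle, doesn't qualify → No. (color=white, shape=circle, count=2, material=metal): shape is circle, passes → Yes. (color=red, shape=star, count=5, material=glass): shape is star, doesn't qualify → No. (color=white, shape=star, count=1, material=plastic): shape is star, doesn't qualify → No.

No, Yes, No, No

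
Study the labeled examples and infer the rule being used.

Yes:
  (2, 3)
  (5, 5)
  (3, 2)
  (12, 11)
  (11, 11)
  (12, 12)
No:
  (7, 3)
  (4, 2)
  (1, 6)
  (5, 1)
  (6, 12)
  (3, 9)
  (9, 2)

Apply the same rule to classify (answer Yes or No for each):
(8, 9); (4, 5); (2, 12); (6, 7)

Yes, Yes, No, Yes

One predicate separates the groups cleanly: |first − second| ≤ 1.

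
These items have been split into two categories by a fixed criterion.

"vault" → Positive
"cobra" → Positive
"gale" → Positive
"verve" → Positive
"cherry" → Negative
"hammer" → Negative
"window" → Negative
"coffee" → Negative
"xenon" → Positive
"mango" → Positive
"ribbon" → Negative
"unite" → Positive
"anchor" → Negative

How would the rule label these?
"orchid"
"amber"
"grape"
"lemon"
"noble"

Negative, Positive, Positive, Positive, Positive

'Positive' ⟺ length ≤ 5.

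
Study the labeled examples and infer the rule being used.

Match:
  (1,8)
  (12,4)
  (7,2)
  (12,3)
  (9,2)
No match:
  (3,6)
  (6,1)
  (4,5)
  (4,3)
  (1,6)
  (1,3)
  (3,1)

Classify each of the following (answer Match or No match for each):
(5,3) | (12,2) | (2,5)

The rule appears to be: max ≥ 7.

No match, Match, No match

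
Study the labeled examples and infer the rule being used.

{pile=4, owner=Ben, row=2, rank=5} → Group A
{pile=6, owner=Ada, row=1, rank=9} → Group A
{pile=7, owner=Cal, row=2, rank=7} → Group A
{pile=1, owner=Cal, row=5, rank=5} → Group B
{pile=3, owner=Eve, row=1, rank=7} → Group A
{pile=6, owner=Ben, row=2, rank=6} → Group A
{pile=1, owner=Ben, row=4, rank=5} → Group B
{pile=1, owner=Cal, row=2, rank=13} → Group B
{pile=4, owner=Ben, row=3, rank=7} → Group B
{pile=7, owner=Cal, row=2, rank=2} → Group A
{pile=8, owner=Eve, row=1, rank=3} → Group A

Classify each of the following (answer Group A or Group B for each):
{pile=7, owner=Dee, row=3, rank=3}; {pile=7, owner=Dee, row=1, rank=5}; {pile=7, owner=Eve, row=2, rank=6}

Group B, Group A, Group A

Rule: pile ≥ 3 AND row ≤ 2. This holds for each 'Group A' example and fails for each 'Group B' one.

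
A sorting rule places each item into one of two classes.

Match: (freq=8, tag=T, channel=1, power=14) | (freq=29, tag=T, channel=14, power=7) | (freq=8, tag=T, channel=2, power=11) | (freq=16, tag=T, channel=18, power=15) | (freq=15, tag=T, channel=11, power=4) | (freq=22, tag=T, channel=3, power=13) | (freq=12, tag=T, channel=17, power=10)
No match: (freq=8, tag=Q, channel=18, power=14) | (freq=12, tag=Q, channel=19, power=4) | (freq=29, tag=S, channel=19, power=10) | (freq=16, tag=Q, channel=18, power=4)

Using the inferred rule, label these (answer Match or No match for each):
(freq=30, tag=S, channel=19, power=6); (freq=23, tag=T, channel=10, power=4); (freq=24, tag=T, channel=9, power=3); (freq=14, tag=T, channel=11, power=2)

Comparing the two groups points to one rule — tag is T.

No match, Match, Match, Match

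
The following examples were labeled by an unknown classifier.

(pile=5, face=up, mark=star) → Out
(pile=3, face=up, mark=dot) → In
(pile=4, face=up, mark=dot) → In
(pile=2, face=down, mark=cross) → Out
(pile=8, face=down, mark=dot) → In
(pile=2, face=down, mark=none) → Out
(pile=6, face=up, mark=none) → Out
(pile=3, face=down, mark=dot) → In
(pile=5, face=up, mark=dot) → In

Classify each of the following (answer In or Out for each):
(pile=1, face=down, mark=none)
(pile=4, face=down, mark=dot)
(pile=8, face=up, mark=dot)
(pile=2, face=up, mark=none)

One predicate separates the groups cleanly: mark is dot.
Out: (pile=1, face=down, mark=none), since mark is none.
In: (pile=4, face=down, mark=dot), since mark is dot.
In: (pile=8, face=up, mark=dot), since mark is dot.
Out: (pile=2, face=up, mark=none), since mark is none.

Out, In, In, Out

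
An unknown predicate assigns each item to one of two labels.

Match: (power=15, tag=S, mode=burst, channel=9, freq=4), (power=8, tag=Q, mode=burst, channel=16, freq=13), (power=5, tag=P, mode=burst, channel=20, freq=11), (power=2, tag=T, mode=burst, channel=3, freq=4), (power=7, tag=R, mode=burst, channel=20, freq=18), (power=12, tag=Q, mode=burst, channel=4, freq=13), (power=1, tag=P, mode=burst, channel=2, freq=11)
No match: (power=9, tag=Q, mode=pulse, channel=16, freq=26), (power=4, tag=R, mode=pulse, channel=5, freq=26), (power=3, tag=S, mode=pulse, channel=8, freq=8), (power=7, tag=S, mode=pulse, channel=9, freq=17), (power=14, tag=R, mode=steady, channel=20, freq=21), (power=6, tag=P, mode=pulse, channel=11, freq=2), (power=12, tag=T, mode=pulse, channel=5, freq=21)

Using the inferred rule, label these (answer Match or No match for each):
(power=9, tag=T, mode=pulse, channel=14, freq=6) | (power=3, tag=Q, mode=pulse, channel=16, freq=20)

No match, No match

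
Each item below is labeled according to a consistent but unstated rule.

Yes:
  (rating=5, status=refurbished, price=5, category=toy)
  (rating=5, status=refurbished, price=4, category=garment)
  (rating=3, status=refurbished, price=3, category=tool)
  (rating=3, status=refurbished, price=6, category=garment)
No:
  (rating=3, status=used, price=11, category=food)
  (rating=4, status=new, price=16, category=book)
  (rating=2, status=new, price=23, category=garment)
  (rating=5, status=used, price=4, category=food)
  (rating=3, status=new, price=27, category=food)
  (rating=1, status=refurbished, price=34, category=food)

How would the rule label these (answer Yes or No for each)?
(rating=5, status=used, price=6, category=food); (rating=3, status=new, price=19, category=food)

No, No

One predicate separates the groups cleanly: status is refurbished AND price ≤ 6.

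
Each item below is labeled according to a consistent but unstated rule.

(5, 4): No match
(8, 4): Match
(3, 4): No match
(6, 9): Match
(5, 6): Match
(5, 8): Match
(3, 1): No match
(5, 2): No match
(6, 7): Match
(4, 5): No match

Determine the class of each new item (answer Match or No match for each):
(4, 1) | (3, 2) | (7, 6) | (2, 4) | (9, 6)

Rule: sum ≥ 11. This holds for each 'Match' example and fails for each 'No match' one.
(4, 1) — 4+1 = 5, hence No match. (3, 2) — 3+2 = 5, hence No match. (7, 6) — 7+6 = 13, hence Match. (2, 4) — 2+4 = 6, hence No match. (9, 6) — 9+6 = 15, hence Match.

No match, No match, Match, No match, Match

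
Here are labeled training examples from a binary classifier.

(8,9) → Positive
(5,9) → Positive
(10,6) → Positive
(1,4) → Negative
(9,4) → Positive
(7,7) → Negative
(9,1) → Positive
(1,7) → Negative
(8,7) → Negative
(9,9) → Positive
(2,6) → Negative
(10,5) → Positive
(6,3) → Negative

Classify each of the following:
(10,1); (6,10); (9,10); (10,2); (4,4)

Positive, Positive, Positive, Positive, Negative

A rule that fits every label: max ≥ 9 — true of each 'Positive' example, false of each 'Negative' one.
(10,1) — max 10, hence Positive.
(6,10) — max 10, hence Positive.
(9,10) — max 10, hence Positive.
(10,2) — max 10, hence Positive.
(4,4) — max 4, hence Negative.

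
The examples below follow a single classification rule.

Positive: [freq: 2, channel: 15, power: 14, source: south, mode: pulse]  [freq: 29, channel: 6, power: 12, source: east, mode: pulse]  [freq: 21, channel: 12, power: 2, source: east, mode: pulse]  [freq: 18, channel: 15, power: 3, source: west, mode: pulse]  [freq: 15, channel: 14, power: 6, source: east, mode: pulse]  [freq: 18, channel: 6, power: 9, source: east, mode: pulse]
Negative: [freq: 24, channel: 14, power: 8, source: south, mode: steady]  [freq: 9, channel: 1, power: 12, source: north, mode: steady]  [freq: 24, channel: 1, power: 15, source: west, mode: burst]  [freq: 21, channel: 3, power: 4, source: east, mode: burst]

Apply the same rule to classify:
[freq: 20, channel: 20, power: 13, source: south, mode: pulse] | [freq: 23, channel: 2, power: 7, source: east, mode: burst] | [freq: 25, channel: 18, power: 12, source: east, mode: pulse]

The pattern is that an item is 'Positive' exactly when: mode is pulse.
Positive: [freq: 20, channel: 20, power: 13, source: south, mode: pulse], since mode is pulse. Negative: [freq: 23, channel: 2, power: 7, source: east, mode: burst], since mode is burst. Positive: [freq: 25, channel: 18, power: 12, source: east, mode: pulse], since mode is pulse.

Positive, Negative, Positive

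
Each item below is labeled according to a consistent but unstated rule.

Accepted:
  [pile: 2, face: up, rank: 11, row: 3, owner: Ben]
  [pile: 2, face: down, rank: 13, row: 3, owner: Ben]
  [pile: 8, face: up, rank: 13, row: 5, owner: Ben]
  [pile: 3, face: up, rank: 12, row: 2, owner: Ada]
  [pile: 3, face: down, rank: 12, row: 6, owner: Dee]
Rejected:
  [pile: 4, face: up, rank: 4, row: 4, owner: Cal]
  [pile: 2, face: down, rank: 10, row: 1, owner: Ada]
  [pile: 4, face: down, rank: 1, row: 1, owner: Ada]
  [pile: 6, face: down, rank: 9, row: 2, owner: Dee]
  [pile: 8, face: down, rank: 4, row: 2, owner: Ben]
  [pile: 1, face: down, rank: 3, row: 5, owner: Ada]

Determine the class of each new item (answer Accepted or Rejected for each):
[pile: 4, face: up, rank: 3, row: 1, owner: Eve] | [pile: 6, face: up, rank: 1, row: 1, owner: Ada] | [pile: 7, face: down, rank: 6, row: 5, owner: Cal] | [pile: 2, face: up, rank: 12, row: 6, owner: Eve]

Rejected, Rejected, Rejected, Accepted

Rule: rank ≥ 11. This holds for each 'Accepted' example and fails for each 'Rejected' one.
[pile: 4, face: up, rank: 3, row: 1, owner: Eve] → rank = 3 → Rejected.
[pile: 6, face: up, rank: 1, row: 1, owner: Ada] → rank = 1 → Rejected.
[pile: 7, face: down, rank: 6, row: 5, owner: Cal] → rank = 6 → Rejected.
[pile: 2, face: up, rank: 12, row: 6, owner: Eve] → rank = 12 → Accepted.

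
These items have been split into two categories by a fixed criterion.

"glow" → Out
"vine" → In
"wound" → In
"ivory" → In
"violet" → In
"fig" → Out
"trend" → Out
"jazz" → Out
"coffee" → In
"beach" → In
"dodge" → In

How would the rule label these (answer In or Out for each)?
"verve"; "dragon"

In, In

'In' ⟺ has ≥ 2 vowels.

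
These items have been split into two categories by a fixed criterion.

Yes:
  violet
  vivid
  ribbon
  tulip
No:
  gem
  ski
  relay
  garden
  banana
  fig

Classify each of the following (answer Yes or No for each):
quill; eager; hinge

Yes, No, Yes

The pattern is that an item is 'Yes' exactly when: length ≥ 5 AND contains 'i'.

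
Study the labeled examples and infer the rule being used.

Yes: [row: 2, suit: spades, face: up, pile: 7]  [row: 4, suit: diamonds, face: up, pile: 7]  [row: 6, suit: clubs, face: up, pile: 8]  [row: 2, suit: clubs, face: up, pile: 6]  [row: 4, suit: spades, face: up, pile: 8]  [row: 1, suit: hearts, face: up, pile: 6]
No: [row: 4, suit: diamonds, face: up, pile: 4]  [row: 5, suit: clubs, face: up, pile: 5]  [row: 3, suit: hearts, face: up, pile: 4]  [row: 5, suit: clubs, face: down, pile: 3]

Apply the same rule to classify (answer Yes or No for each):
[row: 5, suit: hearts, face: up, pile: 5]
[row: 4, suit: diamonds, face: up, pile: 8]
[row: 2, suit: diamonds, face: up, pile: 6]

One predicate separates the groups cleanly: pile ≥ 6.

No, Yes, Yes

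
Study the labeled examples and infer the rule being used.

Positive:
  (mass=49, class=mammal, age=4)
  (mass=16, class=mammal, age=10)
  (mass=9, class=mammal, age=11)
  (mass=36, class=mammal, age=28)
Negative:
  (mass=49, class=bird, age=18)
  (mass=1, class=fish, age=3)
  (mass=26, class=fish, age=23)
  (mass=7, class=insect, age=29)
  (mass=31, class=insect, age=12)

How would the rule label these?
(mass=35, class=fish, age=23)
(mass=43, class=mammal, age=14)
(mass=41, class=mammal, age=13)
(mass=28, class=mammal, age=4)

Every 'Positive' example satisfies: class is mammal. None of the 'Negative' examples do.

Negative, Positive, Positive, Positive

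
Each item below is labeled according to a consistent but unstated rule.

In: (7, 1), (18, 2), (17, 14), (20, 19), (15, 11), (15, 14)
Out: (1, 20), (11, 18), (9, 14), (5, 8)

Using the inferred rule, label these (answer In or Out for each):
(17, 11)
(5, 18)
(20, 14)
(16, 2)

The simplest hypothesis consistent with all the labels is: first > second.
(17, 11): 17 > 11, passes → In. (5, 18): 5 < 18, doesn't match → Out. (20, 14): 20 > 14, passes → In. (16, 2): 16 > 2, passes → In.

In, Out, In, In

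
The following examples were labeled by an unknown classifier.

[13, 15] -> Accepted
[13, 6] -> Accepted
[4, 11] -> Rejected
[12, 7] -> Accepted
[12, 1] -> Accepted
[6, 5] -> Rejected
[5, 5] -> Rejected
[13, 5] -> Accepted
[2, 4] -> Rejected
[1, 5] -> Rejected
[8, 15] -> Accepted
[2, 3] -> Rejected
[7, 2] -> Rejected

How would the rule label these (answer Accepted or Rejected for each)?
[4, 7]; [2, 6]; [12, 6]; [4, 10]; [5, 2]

Rejected, Rejected, Accepted, Rejected, Rejected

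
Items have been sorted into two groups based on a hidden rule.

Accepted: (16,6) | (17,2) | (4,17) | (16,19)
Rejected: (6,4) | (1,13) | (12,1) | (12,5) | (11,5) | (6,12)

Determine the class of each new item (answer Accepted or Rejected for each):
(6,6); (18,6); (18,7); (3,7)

One predicate separates the groups cleanly: sum ≥ 19.
(6,6): 6+6 = 12 — lacks this property, so Rejected. (18,6): 18+6 = 24 — fits, so Accepted. (18,7): 18+7 = 25 — fits, so Accepted. (3,7): 3+7 = 10 — lacks this property, so Rejected.

Rejected, Accepted, Accepted, Rejected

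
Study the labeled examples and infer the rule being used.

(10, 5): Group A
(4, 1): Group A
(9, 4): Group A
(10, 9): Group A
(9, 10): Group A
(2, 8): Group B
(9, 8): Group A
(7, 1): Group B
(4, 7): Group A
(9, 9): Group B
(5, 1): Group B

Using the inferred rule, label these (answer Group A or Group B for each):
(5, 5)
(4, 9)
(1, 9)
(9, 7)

Group B, Group A, Group B, Group B

The rule appears to be: sum is odd.
(5, 5) → 5+5 = 10 → Group B. (4, 9) → 4+9 = 13 → Group A. (1, 9) → 1+9 = 10 → Group B. (9, 7) → 9+7 = 16 → Group B.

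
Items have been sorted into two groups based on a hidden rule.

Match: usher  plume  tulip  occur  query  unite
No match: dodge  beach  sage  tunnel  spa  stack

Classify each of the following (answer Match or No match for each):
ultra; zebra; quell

One predicate separates the groups cleanly: odd length AND contains 'u'.
Match: ultra, since length 5, has 'u'.
No match: zebra, since length 5, no 'u'.
Match: quell, since length 5, has 'u'.

Match, No match, Match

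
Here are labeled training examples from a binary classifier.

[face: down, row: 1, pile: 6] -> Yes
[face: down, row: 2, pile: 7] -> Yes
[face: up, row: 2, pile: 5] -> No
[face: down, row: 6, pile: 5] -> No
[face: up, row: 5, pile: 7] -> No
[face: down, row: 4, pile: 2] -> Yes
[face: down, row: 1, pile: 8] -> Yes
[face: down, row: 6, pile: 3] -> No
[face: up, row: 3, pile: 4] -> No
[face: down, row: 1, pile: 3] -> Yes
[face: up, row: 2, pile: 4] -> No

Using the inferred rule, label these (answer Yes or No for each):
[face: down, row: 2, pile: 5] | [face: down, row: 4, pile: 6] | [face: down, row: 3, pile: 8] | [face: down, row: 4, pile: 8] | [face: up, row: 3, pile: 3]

The distinguishing property — face is down AND row ≤ 4 — holds for all the 'Yes' cases and none of the 'No' cases.
[face: down, row: 2, pile: 5] — face is down, row = 2, hence Yes.
[face: down, row: 4, pile: 6] — face is down, row = 4, hence Yes.
[face: down, row: 3, pile: 8] — face is down, row = 3, hence Yes.
[face: down, row: 4, pile: 8] — face is down, row = 4, hence Yes.
[face: up, row: 3, pile: 3] — face is up, row = 3, hence No.

Yes, Yes, Yes, Yes, No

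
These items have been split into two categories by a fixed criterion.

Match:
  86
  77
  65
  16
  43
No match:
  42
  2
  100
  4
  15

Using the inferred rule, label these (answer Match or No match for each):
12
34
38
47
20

No match, Match, Match, Match, No match

All 'Match' examples share one property — digit sum ≥ 7 — and every 'No match' example lacks it.
12: No match (digit sum 1+2 = 3). 34: Match (digit sum 3+4 = 7). 38: Match (digit sum 3+8 = 11). 47: Match (digit sum 4+7 = 11). 20: No match (digit sum 2+0 = 2).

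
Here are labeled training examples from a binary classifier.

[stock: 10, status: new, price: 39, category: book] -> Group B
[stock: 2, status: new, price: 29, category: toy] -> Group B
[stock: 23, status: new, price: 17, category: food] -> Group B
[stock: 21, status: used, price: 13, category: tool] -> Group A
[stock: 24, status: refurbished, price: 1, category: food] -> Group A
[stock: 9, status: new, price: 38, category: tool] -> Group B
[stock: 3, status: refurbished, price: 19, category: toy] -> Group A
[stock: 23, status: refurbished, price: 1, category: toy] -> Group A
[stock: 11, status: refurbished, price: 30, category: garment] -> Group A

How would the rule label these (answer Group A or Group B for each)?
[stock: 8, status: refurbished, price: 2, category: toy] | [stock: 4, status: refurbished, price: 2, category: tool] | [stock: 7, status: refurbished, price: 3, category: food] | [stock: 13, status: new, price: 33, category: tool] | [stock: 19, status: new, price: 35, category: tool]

Every 'Group A' example satisfies: status is not new. None of the 'Group B' examples do.
[stock: 8, status: refurbished, price: 2, category: toy]: Group A (status is refurbished).
[stock: 4, status: refurbished, price: 2, category: tool]: Group A (status is refurbished).
[stock: 7, status: refurbished, price: 3, category: food]: Group A (status is refurbished).
[stock: 13, status: new, price: 33, category: tool]: Group B (status is new).
[stock: 19, status: new, price: 35, category: tool]: Group B (status is new).

Group A, Group A, Group A, Group B, Group B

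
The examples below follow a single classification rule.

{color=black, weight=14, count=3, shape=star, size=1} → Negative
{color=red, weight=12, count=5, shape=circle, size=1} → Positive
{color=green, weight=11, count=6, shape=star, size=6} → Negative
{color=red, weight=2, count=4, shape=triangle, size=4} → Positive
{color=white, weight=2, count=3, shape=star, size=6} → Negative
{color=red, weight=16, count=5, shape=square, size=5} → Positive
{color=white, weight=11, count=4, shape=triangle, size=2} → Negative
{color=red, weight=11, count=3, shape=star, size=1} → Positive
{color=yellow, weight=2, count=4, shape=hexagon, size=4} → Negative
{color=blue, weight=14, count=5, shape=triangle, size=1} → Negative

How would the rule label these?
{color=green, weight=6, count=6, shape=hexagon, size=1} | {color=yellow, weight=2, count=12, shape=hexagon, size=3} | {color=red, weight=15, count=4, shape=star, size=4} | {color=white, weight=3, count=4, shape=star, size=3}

Negative, Negative, Positive, Negative

The classifier is using: color is red.
{color=green, weight=6, count=6, shape=hexagon, size=1}: Negative (color is green). {color=yellow, weight=2, count=12, shape=hexagon, size=3}: Negative (color is yellow). {color=red, weight=15, count=4, shape=star, size=4}: Positive (color is red). {color=white, weight=3, count=4, shape=star, size=3}: Negative (color is white).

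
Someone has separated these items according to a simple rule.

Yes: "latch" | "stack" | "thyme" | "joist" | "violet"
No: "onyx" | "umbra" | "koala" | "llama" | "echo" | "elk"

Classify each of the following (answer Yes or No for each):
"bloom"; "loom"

No, No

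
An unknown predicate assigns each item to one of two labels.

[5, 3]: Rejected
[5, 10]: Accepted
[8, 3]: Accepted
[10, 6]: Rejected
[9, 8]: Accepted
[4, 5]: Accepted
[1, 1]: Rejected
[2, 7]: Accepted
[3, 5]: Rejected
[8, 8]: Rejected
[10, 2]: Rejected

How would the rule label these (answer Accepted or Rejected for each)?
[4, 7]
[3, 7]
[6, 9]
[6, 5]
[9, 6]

Accepted, Rejected, Accepted, Accepted, Accepted

Comparing the two groups points to one rule — sum is odd.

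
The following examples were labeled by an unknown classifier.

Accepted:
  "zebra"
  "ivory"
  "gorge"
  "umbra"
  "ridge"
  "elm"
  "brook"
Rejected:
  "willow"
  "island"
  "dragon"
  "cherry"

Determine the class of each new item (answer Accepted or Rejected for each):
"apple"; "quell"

The simplest hypothesis consistent with all the labels is: odd length.
"apple": length 5, has this property → Accepted.
"quell": length 5, has this property → Accepted.

Accepted, Accepted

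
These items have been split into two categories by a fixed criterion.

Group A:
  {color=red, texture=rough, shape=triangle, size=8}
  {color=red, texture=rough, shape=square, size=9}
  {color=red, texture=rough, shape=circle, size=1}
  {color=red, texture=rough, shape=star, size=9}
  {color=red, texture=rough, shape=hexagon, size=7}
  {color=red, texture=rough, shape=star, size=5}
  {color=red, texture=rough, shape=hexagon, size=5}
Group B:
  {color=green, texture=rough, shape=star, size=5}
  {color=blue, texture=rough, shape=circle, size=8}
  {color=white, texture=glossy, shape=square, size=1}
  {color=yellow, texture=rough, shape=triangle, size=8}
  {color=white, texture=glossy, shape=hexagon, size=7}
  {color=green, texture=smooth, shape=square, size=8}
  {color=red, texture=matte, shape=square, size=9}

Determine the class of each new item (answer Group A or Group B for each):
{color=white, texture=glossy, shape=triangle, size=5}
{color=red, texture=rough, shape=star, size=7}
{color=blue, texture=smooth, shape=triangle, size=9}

A rule that fits every label: color is red AND texture is rough — true of each 'Group A' example, false of each 'Group B' one.
{color=white, texture=glossy, shape=triangle, size=5}: color is white, texture is glossy — fails this test, so Group B. {color=red, texture=rough, shape=star, size=7}: color is red, texture is rough — passes, so Group A. {color=blue, texture=smooth, shape=triangle, size=9}: color is blue, texture is smooth — fails this test, so Group B.

Group B, Group A, Group B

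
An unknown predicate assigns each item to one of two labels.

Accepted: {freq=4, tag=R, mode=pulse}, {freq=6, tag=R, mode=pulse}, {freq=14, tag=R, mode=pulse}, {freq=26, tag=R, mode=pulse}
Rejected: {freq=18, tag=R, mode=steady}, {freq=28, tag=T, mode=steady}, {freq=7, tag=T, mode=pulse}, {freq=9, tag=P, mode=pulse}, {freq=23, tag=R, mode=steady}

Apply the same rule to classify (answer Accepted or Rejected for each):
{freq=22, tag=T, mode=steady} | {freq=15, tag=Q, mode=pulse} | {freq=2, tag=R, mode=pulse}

Rejected, Rejected, Accepted

All 'Accepted' examples share one property — mode is pulse AND tag is R — and every 'Rejected' example lacks it.
{freq=22, tag=T, mode=steady} → mode is steady, tag is T → Rejected.
{freq=15, tag=Q, mode=pulse} → mode is pulse, tag is Q → Rejected.
{freq=2, tag=R, mode=pulse} → mode is pulse, tag is R → Accepted.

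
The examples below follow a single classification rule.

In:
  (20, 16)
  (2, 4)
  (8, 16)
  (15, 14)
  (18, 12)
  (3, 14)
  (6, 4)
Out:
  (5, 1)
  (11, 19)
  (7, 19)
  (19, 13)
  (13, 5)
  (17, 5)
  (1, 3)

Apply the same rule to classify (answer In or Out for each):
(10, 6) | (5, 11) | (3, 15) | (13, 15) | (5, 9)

In, Out, Out, Out, Out

One predicate separates the groups cleanly: second is even.
In: (10, 6), since second 6.
Out: (5, 11), since second 11.
Out: (3, 15), since second 15.
Out: (13, 15), since second 15.
Out: (5, 9), since second 9.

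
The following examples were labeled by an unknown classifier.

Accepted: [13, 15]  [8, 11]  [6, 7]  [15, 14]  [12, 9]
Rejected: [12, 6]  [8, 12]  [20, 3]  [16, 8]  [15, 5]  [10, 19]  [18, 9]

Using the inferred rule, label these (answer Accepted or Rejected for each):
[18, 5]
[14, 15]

The distinguishing property — |first − second| ≤ 3 — holds for all the 'Accepted' cases and none of the 'Rejected' cases.
[18, 5]: |18−5| = 13, fails the rule → Rejected.
[14, 15]: |14−15| = 1, fits → Accepted.

Rejected, Accepted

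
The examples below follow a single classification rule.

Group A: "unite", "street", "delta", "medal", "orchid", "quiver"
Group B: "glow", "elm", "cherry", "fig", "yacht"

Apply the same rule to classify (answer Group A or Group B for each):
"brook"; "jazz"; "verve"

Group A, Group B, Group A

The simplest hypothesis consistent with all the labels is: has ≥ 2 vowels.
"brook": 2 vowels, satisfies this → Group A.
"jazz": 1 vowel, doesn't match → Group B.
"verve": 2 vowels, satisfies this → Group A.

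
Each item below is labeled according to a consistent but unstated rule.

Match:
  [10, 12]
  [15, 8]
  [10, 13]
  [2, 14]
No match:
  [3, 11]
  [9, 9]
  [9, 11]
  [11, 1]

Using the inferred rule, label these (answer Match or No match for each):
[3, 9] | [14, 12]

The simplest hypothesis consistent with all the labels is: product is even.
[3, 9]: 3·9 = 27 — does not pass, so No match.
[14, 12]: 14·12 = 168 — fits, so Match.

No match, Match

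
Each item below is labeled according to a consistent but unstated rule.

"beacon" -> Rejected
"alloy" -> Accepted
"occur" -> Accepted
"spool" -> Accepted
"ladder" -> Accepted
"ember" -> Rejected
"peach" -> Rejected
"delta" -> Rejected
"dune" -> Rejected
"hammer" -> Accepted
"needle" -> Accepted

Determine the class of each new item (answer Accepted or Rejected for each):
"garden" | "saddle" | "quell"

Rejected, Accepted, Accepted

The pattern is that an item is 'Accepted' exactly when: has a double letter.
"garden": no doubled letter, fails the rule → Rejected.
"saddle": 'dd' doubled, checks out → Accepted.
"quell": 'll' doubled, checks out → Accepted.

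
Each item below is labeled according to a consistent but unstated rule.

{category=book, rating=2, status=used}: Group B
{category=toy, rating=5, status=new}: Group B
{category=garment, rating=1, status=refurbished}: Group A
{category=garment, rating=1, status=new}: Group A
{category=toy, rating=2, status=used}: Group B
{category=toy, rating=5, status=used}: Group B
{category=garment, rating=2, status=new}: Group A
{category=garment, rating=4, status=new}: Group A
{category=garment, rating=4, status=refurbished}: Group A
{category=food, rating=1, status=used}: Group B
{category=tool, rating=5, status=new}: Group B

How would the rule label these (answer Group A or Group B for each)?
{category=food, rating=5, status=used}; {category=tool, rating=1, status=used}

Group B, Group B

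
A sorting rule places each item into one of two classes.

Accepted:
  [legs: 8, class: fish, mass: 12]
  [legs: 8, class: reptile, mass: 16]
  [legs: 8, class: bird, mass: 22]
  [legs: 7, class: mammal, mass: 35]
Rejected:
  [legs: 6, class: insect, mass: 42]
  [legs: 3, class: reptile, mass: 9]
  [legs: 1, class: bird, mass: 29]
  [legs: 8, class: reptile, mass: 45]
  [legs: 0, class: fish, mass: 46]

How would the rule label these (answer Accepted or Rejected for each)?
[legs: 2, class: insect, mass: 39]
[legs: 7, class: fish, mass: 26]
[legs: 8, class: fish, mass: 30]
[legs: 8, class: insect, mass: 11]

Rejected, Accepted, Accepted, Accepted

One predicate separates the groups cleanly: legs ≥ 6 AND mass ≤ 35.
[legs: 2, class: insect, mass: 39]: legs = 2, mass = 39, doesn't qualify → Rejected. [legs: 7, class: fish, mass: 26]: legs = 7, mass = 26, matches → Accepted. [legs: 8, class: fish, mass: 30]: legs = 8, mass = 30, matches → Accepted. [legs: 8, class: insect, mass: 11]: legs = 8, mass = 11, matches → Accepted.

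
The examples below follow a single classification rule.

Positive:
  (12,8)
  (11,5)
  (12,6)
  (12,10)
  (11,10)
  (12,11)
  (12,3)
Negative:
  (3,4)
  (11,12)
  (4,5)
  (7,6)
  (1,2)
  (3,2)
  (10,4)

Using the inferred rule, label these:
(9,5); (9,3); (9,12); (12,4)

The rule appears to be: first > second AND sum ≥ 15.
(9,5): 9 > 5, 9+5 = 14, does not fit → Negative. (9,3): 9 > 3, 9+3 = 12, does not fit → Negative. (9,12): 9 < 12, 9+12 = 21, does not fit → Negative. (12,4): 12 > 4, 12+4 = 16, satisfies this → Positive.

Negative, Negative, Negative, Positive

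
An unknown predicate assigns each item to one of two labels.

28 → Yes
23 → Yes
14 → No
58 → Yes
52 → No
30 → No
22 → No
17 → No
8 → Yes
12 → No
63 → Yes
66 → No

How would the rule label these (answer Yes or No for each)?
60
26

No, No

The rule appears to be: ≡ 3 (mod 5).
60: 60 mod 5 = 0 — does not satisfy this, so No. 26: 26 mod 5 = 1 — does not satisfy this, so No.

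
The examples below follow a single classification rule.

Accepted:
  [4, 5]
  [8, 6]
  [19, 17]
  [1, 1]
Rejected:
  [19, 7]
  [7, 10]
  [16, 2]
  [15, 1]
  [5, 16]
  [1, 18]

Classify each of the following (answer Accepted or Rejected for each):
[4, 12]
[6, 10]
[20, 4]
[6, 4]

Rejected, Rejected, Rejected, Accepted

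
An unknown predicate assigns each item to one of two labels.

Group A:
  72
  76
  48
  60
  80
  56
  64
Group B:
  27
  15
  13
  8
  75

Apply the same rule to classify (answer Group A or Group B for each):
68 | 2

Group A, Group B

A rule that fits every label: even AND at least 13 — true of each 'Group A' example, false of each 'Group B' one.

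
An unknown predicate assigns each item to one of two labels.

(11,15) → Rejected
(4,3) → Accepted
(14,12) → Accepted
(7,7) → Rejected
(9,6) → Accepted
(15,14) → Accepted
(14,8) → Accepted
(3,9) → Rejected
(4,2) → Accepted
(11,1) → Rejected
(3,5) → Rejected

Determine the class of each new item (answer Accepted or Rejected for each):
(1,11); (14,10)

Rejected, Accepted

'Accepted' ⟺ product is even.
(1,11) — 1·11 = 11, hence Rejected. (14,10) — 14·10 = 140, hence Accepted.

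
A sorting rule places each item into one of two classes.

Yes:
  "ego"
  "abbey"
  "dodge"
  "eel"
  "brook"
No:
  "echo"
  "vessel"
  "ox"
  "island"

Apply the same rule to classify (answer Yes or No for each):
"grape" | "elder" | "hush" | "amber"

Yes, Yes, No, Yes

One predicate separates the groups cleanly: odd length.
"grape": length 5, qualifies → Yes.
"elder": length 5, qualifies → Yes.
"hush": length 4, does not pass → No.
"amber": length 5, qualifies → Yes.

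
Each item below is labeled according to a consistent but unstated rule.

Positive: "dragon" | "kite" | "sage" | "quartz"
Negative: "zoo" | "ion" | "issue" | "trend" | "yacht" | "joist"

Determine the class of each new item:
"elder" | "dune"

Negative, Positive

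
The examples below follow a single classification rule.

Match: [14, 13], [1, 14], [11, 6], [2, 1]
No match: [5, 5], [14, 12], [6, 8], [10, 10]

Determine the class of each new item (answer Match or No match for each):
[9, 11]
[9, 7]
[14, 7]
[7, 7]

One predicate separates the groups cleanly: sum is odd.
[9, 11] — 9+11 = 20, hence No match.
[9, 7] — 9+7 = 16, hence No match.
[14, 7] — 14+7 = 21, hence Match.
[7, 7] — 7+7 = 14, hence No match.

No match, No match, Match, No match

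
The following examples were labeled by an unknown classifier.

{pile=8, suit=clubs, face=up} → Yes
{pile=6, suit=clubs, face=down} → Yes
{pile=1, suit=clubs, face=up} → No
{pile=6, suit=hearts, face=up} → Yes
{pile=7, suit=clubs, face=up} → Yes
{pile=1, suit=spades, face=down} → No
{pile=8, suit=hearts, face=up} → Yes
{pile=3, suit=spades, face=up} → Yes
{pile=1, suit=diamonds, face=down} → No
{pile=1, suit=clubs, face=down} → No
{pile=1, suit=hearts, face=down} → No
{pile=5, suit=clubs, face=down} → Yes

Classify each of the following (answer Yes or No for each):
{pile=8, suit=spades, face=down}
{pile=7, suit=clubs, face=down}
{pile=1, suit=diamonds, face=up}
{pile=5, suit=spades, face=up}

Yes, Yes, No, Yes

The pattern is that an item is 'Yes' exactly when: pile ≥ 3.
{pile=8, suit=spades, face=down} — pile = 8, hence Yes. {pile=7, suit=clubs, face=down} — pile = 7, hence Yes. {pile=1, suit=diamonds, face=up} — pile = 1, hence No. {pile=5, suit=spades, face=up} — pile = 5, hence Yes.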